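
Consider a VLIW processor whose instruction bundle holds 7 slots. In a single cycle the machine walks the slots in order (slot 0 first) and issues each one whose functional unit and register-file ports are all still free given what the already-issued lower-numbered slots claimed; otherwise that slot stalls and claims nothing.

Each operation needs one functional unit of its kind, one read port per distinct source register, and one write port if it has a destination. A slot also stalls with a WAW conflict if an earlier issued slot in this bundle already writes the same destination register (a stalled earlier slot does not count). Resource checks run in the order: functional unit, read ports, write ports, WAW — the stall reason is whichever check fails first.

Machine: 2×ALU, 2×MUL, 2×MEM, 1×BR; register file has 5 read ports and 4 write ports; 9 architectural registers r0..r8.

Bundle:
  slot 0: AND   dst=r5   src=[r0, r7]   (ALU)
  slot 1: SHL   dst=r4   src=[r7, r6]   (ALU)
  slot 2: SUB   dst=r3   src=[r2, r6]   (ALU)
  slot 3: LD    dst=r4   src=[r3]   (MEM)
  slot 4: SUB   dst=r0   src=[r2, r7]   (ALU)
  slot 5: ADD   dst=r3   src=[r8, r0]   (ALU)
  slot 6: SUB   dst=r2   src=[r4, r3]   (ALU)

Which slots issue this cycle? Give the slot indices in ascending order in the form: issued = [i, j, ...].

issued = [0, 1]

  0. ALU→r5 ⇒ go  {1A/2Mu/2Ld/1B | 3r 3w}
  1. ALU→r4 ⇒ go  {0A/2Mu/2Ld/1B | 1r 2w}
  2. ALU→r3 ⇒ no(FU)  {0A/2Mu/2Ld/1B | 1r 2w}
  3. MEM→r4 ⇒ no(WAW)  {0A/2Mu/2Ld/1B | 1r 2w}
  4. ALU→r0 ⇒ no(FU)  {0A/2Mu/2Ld/1B | 1r 2w}
  5. ALU→r3 ⇒ no(FU)  {0A/2Mu/2Ld/1B | 1r 2w}
  6. ALU→r2 ⇒ no(FU)  {0A/2Mu/2Ld/1B | 1r 2w}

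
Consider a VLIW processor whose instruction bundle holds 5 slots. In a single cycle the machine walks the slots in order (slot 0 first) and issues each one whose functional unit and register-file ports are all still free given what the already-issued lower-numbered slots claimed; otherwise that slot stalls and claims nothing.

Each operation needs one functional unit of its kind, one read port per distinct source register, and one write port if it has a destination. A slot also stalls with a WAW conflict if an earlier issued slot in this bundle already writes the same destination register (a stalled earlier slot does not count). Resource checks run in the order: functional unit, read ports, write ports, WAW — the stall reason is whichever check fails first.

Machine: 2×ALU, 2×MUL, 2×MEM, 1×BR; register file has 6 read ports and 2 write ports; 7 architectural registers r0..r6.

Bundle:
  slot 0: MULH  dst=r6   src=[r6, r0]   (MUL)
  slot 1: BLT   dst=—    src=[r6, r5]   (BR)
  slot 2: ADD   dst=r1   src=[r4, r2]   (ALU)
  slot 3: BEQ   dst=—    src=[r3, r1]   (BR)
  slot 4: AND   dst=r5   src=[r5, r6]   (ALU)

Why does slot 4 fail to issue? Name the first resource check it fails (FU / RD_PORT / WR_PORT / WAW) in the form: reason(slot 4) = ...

  0. MUL→r6 ⇒ go  {2A/1Mu/2Ld/1B | 4r 1w}
  1. BR ⇒ go  {2A/1Mu/2Ld/0B | 2r 1w}
  2. ALU→r1 ⇒ go  {1A/1Mu/2Ld/0B | 0r 0w}
  3. BR ⇒ no(FU)  {1A/1Mu/2Ld/0B | 0r 0w}
  4. ALU→r5 ⇒ no(RD_PORT)  {1A/1Mu/2Ld/0B | 0r 0w}

reason(slot 4) = RD_PORT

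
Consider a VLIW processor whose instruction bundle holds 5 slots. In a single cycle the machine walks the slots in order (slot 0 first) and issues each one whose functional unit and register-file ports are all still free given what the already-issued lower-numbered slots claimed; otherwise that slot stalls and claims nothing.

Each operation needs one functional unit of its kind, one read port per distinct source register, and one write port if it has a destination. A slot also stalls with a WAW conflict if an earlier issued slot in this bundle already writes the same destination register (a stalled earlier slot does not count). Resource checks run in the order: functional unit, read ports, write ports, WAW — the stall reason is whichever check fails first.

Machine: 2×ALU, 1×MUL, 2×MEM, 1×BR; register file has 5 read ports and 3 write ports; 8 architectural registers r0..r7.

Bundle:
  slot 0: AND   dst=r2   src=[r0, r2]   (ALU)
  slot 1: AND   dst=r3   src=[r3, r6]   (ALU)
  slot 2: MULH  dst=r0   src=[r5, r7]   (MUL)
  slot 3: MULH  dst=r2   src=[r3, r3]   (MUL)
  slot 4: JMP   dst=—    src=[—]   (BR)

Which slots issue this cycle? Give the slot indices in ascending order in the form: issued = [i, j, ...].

issued = [0, 1, 4]

  0. ALU→r2 ⇒ go  {1A/1Mu/2Ld/1B | 3r 2w}
  1. ALU→r3 ⇒ go  {0A/1Mu/2Ld/1B | 1r 1w}
  2. MUL→r0 ⇒ no(RD_PORT)  {0A/1Mu/2Ld/1B | 1r 1w}
  3. MUL→r2 ⇒ no(WAW)  {0A/1Mu/2Ld/1B | 1r 1w}
  4. BR ⇒ go  {0A/1Mu/2Ld/0B | 1r 1w}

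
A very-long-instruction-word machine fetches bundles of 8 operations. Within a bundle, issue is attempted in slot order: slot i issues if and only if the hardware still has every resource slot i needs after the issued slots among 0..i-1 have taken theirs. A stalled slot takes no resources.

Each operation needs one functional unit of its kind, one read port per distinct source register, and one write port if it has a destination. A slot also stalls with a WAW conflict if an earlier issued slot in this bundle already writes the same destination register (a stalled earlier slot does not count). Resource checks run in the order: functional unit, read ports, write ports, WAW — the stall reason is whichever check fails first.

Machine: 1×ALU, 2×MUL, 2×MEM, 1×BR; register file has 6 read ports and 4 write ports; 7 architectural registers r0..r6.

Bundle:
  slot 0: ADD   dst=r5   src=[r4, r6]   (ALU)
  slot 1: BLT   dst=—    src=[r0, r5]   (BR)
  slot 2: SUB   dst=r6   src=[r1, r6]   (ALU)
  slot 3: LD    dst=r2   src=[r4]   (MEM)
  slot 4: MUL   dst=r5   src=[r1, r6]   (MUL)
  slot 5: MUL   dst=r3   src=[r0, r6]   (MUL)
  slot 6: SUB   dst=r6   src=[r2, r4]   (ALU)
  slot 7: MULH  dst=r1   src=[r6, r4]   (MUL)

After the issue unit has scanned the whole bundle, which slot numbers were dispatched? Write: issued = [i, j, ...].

[0] ALU needs rd=2 wr=1: ok; after: ALU=0 MUL=2 MEM=2 BR=1, R=4, W=3
[1] BR needs rd=2 wr=0: ok; after: ALU=0 MUL=2 MEM=2 BR=0, R=2, W=3
[2] ALU needs rd=2 wr=1: FU; after: ALU=0 MUL=2 MEM=2 BR=0, R=2, W=3
[3] MEM needs rd=1 wr=1: ok; after: ALU=0 MUL=2 MEM=1 BR=0, R=1, W=2
[4] MUL needs rd=2 wr=1: RD_PORT; after: ALU=0 MUL=2 MEM=1 BR=0, R=1, W=2
[5] MUL needs rd=2 wr=1: RD_PORT; after: ALU=0 MUL=2 MEM=1 BR=0, R=1, W=2
[6] ALU needs rd=2 wr=1: FU; after: ALU=0 MUL=2 MEM=1 BR=0, R=1, W=2
[7] MUL needs rd=2 wr=1: RD_PORT; after: ALU=0 MUL=2 MEM=1 BR=0, R=1, W=2

issued = [0, 1, 3]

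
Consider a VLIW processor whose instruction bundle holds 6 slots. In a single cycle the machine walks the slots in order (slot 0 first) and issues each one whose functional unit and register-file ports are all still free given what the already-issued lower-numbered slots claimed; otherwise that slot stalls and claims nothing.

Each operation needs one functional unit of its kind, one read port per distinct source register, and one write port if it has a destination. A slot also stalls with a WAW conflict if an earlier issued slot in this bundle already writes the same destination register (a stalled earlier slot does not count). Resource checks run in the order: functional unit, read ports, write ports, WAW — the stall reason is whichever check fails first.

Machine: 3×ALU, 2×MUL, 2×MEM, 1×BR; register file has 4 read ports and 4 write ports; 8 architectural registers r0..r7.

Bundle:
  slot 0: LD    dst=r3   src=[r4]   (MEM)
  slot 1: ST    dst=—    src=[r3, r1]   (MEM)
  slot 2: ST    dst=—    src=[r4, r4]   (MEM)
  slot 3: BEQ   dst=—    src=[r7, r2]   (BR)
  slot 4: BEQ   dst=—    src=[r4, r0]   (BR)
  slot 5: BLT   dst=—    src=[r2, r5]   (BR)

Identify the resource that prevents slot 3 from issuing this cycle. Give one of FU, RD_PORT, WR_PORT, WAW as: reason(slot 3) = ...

reason(slot 3) = RD_PORT

slot 0 (MEM): ISSUE — free A3,Mu2,Ld1,B1 rp3 wp3
slot 1 (MEM): ISSUE — free A3,Mu2,Ld0,B1 rp1 wp3
slot 2 (MEM): stall FU — free A3,Mu2,Ld0,B1 rp1 wp3
slot 3 (BR): stall RD_PORT — free A3,Mu2,Ld0,B1 rp1 wp3
slot 4 (BR): stall RD_PORT — free A3,Mu2,Ld0,B1 rp1 wp3
slot 5 (BR): stall RD_PORT — free A3,Mu2,Ld0,B1 rp1 wp3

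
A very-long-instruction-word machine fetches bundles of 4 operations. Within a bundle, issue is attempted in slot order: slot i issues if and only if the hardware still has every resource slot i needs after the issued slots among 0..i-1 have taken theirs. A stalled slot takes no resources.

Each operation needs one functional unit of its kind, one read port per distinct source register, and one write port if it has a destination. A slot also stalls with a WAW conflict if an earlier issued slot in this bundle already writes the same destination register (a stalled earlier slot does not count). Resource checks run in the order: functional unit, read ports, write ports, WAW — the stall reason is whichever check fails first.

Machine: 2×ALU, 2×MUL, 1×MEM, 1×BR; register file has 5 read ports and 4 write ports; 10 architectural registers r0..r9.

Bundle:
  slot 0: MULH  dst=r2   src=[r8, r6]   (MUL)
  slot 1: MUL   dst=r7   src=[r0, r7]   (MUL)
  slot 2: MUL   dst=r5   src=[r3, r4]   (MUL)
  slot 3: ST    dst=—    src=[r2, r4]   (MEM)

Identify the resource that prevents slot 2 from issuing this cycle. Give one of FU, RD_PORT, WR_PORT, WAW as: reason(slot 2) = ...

#0 MUL src=r8,r6 dispatched  <A:2 Mu:1 Ld:1 B:1 rd:3 wr:3>
#1 MUL src=r0,r7 dispatched  <A:2 Mu:0 Ld:1 B:1 rd:1 wr:2>
#2 MUL src=r3,r4 held:FU  <A:2 Mu:0 Ld:1 B:1 rd:1 wr:2>
#3 MEM src=r2,r4 held:RD_PORT  <A:2 Mu:0 Ld:1 B:1 rd:1 wr:2>

reason(slot 2) = FU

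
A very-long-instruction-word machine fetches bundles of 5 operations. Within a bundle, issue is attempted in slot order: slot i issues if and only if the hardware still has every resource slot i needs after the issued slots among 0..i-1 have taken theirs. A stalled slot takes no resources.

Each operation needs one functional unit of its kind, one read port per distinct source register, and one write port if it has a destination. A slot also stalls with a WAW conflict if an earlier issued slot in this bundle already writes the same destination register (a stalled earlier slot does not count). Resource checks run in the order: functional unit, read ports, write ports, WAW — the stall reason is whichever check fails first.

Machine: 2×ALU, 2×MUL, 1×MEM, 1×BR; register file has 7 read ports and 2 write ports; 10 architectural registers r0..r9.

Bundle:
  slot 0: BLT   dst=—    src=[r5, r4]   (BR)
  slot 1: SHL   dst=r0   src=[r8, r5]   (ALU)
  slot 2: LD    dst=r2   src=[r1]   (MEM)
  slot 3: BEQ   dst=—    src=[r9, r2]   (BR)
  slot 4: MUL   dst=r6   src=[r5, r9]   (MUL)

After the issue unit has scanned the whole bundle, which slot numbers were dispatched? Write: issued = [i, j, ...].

issued = [0, 1, 2]

(0) want 1×BR +2rd +0wr — yes → AL2|MU2|ME1|BR0|rd5|wr2
(1) want 1×ALU +2rd +1wr — yes → AL1|MU2|ME1|BR0|rd3|wr1
(2) want 1×MEM +1rd +1wr — yes → AL1|MU2|ME0|BR0|rd2|wr0
(3) want 1×BR +2rd +0wr — FU → AL1|MU2|ME0|BR0|rd2|wr0
(4) want 1×MUL +2rd +1wr — WR_PORT → AL1|MU2|ME0|BR0|rd2|wr0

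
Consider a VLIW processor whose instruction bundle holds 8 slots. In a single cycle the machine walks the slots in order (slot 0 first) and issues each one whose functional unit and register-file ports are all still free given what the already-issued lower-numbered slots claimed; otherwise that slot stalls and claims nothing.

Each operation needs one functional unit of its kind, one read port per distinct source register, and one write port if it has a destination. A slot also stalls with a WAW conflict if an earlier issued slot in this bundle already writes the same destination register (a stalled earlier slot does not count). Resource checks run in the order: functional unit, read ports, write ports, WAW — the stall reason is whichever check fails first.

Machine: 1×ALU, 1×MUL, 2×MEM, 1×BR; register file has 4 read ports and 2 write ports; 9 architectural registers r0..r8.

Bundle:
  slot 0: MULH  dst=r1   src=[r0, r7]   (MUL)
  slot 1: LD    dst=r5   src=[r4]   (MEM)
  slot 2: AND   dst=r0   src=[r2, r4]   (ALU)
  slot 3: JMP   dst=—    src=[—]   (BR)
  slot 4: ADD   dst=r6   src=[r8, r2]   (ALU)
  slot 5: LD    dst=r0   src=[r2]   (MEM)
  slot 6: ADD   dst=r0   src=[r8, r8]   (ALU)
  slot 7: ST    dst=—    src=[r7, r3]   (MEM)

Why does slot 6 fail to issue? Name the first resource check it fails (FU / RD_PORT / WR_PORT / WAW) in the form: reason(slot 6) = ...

[0] MUL needs rd=2 wr=1: ok; after: ALU=1 MUL=0 MEM=2 BR=1, R=2, W=1
[1] MEM needs rd=1 wr=1: ok; after: ALU=1 MUL=0 MEM=1 BR=1, R=1, W=0
[2] ALU needs rd=2 wr=1: RD_PORT; after: ALU=1 MUL=0 MEM=1 BR=1, R=1, W=0
[3] BR needs rd=0 wr=0: ok; after: ALU=1 MUL=0 MEM=1 BR=0, R=1, W=0
[4] ALU needs rd=2 wr=1: RD_PORT; after: ALU=1 MUL=0 MEM=1 BR=0, R=1, W=0
[5] MEM needs rd=1 wr=1: WR_PORT; after: ALU=1 MUL=0 MEM=1 BR=0, R=1, W=0
[6] ALU needs rd=1 wr=1: WR_PORT; after: ALU=1 MUL=0 MEM=1 BR=0, R=1, W=0
[7] MEM needs rd=2 wr=0: RD_PORT; after: ALU=1 MUL=0 MEM=1 BR=0, R=1, W=0

reason(slot 6) = WR_PORT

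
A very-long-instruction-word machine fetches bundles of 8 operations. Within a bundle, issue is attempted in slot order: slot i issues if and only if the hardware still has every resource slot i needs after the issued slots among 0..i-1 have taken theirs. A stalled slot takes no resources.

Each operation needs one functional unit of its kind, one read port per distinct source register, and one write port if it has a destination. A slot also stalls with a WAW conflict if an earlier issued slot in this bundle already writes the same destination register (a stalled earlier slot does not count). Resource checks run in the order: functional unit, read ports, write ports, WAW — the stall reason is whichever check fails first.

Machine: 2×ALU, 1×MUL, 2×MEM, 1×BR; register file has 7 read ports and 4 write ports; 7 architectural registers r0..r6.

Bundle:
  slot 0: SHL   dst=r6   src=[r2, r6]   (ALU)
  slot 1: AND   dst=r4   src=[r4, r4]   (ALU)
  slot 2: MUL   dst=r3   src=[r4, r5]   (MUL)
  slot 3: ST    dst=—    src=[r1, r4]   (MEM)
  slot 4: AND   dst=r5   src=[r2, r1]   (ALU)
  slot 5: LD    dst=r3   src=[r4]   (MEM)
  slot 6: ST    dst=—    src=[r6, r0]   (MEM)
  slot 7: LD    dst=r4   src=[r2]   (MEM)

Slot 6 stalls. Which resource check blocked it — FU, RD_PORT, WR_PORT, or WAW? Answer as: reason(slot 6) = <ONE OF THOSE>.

[0] ALU needs rd=2 wr=1: ok; after: ALU=1 MUL=1 MEM=2 BR=1, R=5, W=3
[1] ALU needs rd=1 wr=1: ok; after: ALU=0 MUL=1 MEM=2 BR=1, R=4, W=2
[2] MUL needs rd=2 wr=1: ok; after: ALU=0 MUL=0 MEM=2 BR=1, R=2, W=1
[3] MEM needs rd=2 wr=0: ok; after: ALU=0 MUL=0 MEM=1 BR=1, R=0, W=1
[4] ALU needs rd=2 wr=1: FU; after: ALU=0 MUL=0 MEM=1 BR=1, R=0, W=1
[5] MEM needs rd=1 wr=1: RD_PORT; after: ALU=0 MUL=0 MEM=1 BR=1, R=0, W=1
[6] MEM needs rd=2 wr=0: RD_PORT; after: ALU=0 MUL=0 MEM=1 BR=1, R=0, W=1
[7] MEM needs rd=1 wr=1: RD_PORT; after: ALU=0 MUL=0 MEM=1 BR=1, R=0, W=1

reason(slot 6) = RD_PORT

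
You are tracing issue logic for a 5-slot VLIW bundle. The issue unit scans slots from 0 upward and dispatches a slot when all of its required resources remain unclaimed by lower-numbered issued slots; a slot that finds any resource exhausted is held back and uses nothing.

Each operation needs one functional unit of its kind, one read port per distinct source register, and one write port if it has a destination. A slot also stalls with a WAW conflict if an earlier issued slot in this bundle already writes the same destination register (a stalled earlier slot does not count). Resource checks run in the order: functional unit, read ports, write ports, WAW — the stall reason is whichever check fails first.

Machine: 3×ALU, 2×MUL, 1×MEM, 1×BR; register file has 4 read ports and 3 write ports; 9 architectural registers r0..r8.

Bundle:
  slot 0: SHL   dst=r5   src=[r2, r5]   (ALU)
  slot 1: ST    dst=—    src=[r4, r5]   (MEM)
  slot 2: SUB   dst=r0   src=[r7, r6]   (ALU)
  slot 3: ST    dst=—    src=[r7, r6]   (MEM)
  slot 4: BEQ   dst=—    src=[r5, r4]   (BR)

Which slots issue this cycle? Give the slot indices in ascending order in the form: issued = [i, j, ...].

(0) want 1×ALU +2rd +1wr — yes → AL2|MU2|ME1|BR1|rd2|wr2
(1) want 1×MEM +2rd +0wr — yes → AL2|MU2|ME0|BR1|rd0|wr2
(2) want 1×ALU +2rd +1wr — RD_PORT → AL2|MU2|ME0|BR1|rd0|wr2
(3) want 1×MEM +2rd +0wr — FU → AL2|MU2|ME0|BR1|rd0|wr2
(4) want 1×BR +2rd +0wr — RD_PORT → AL2|MU2|ME0|BR1|rd0|wr2

issued = [0, 1]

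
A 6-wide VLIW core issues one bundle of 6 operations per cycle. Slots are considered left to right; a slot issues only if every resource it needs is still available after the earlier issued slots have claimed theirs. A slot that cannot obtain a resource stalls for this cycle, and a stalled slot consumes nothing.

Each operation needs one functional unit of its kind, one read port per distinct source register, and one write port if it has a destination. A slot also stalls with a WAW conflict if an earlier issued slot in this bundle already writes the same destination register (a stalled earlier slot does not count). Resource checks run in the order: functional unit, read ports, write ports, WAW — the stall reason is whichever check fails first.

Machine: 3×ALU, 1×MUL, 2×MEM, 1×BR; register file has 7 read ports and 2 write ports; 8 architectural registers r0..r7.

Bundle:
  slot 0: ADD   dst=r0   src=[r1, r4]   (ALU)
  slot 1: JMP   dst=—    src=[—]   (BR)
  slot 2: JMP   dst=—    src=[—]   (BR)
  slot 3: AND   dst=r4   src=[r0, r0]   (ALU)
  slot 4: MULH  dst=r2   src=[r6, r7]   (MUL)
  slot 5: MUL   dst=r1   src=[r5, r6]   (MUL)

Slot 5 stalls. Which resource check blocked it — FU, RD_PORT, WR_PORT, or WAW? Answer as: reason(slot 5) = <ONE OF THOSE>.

reason(slot 5) = WR_PORT

(0) want 1×ALU +2rd +1wr — yes → AL2|MU1|ME2|BR1|rd5|wr1
(1) want 1×BR +0rd +0wr — yes → AL2|MU1|ME2|BR0|rd5|wr1
(2) want 1×BR +0rd +0wr — FU → AL2|MU1|ME2|BR0|rd5|wr1
(3) want 1×ALU +1rd +1wr — yes → AL1|MU1|ME2|BR0|rd4|wr0
(4) want 1×MUL +2rd +1wr — WR_PORT → AL1|MU1|ME2|BR0|rd4|wr0
(5) want 1×MUL +2rd +1wr — WR_PORT → AL1|MU1|ME2|BR0|rd4|wr0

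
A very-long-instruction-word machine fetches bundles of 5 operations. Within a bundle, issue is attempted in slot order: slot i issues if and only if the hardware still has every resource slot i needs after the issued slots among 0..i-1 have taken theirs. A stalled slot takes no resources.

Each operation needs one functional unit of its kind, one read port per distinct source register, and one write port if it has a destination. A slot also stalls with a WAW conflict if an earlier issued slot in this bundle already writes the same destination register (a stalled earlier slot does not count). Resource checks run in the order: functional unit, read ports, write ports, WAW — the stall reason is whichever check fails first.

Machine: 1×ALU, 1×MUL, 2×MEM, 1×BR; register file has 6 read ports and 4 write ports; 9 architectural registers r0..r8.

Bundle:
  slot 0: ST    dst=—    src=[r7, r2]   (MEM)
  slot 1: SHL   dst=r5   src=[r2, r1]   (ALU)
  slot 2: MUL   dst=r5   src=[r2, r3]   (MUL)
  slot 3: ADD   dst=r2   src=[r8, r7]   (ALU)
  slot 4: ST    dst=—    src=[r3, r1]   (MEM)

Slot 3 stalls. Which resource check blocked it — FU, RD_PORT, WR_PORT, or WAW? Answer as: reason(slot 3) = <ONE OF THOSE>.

reason(slot 3) = FU

  0. MEM ⇒ go  {1A/1Mu/1Ld/1B | 4r 4w}
  1. ALU→r5 ⇒ go  {0A/1Mu/1Ld/1B | 2r 3w}
  2. MUL→r5 ⇒ no(WAW)  {0A/1Mu/1Ld/1B | 2r 3w}
  3. ALU→r2 ⇒ no(FU)  {0A/1Mu/1Ld/1B | 2r 3w}
  4. MEM ⇒ go  {0A/1Mu/0Ld/1B | 0r 3w}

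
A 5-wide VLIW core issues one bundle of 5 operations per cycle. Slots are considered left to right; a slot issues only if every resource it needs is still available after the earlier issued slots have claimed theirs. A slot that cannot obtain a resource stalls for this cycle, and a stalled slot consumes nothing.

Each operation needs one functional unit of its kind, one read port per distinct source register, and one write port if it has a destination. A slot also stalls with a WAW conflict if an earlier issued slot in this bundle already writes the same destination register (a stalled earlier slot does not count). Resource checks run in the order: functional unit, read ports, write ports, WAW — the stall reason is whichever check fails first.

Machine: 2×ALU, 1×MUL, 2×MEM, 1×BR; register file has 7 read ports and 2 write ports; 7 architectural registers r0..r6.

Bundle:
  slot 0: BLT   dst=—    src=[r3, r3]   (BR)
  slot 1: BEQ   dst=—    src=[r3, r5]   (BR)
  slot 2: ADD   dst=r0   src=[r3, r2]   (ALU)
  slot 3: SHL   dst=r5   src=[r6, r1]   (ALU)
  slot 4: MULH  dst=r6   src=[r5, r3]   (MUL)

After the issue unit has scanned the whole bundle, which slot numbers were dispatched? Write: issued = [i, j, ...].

slot 0 (BR): ISSUE — free A2,Mu1,Ld2,B0 rp6 wp2
slot 1 (BR): stall FU — free A2,Mu1,Ld2,B0 rp6 wp2
slot 2 (ALU): ISSUE — free A1,Mu1,Ld2,B0 rp4 wp1
slot 3 (ALU): ISSUE — free A0,Mu1,Ld2,B0 rp2 wp0
slot 4 (MUL): stall WR_PORT — free A0,Mu1,Ld2,B0 rp2 wp0

issued = [0, 2, 3]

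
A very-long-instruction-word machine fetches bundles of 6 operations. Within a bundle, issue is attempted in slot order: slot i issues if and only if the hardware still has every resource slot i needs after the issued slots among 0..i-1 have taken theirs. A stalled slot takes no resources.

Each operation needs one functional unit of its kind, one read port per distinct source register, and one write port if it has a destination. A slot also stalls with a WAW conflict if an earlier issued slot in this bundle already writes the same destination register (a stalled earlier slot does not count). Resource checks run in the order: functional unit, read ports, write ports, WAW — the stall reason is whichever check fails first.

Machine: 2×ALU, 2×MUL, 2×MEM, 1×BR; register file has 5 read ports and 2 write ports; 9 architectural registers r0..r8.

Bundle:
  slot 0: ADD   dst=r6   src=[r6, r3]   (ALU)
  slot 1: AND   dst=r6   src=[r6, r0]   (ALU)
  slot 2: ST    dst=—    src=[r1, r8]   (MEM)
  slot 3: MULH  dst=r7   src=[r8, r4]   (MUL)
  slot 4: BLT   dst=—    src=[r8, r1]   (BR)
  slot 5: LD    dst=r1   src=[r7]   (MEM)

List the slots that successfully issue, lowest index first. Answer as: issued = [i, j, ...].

slot 0 (ALU): ISSUE — free A1,Mu2,Ld2,B1 rp3 wp1
slot 1 (ALU): stall WAW — free A1,Mu2,Ld2,B1 rp3 wp1
slot 2 (MEM): ISSUE — free A1,Mu2,Ld1,B1 rp1 wp1
slot 3 (MUL): stall RD_PORT — free A1,Mu2,Ld1,B1 rp1 wp1
slot 4 (BR): stall RD_PORT — free A1,Mu2,Ld1,B1 rp1 wp1
slot 5 (MEM): ISSUE — free A1,Mu2,Ld0,B1 rp0 wp0

issued = [0, 2, 5]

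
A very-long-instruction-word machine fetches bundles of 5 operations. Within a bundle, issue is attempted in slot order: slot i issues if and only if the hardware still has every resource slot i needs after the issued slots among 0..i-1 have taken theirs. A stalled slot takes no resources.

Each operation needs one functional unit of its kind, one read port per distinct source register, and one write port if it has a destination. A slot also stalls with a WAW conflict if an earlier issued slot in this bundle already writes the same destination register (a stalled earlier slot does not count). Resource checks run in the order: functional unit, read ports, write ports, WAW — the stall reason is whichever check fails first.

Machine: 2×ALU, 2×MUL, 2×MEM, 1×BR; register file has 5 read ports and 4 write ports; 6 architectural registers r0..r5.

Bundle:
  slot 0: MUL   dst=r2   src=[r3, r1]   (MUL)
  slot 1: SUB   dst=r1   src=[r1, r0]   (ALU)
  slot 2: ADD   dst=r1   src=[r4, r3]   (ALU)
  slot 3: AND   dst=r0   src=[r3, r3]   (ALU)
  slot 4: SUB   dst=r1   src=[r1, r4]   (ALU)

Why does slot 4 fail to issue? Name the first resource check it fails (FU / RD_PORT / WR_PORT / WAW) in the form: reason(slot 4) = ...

[0] MUL needs rd=2 wr=1: ok; after: ALU=2 MUL=1 MEM=2 BR=1, R=3, W=3
[1] ALU needs rd=2 wr=1: ok; after: ALU=1 MUL=1 MEM=2 BR=1, R=1, W=2
[2] ALU needs rd=2 wr=1: RD_PORT; after: ALU=1 MUL=1 MEM=2 BR=1, R=1, W=2
[3] ALU needs rd=1 wr=1: ok; after: ALU=0 MUL=1 MEM=2 BR=1, R=0, W=1
[4] ALU needs rd=2 wr=1: FU; after: ALU=0 MUL=1 MEM=2 BR=1, R=0, W=1

reason(slot 4) = FU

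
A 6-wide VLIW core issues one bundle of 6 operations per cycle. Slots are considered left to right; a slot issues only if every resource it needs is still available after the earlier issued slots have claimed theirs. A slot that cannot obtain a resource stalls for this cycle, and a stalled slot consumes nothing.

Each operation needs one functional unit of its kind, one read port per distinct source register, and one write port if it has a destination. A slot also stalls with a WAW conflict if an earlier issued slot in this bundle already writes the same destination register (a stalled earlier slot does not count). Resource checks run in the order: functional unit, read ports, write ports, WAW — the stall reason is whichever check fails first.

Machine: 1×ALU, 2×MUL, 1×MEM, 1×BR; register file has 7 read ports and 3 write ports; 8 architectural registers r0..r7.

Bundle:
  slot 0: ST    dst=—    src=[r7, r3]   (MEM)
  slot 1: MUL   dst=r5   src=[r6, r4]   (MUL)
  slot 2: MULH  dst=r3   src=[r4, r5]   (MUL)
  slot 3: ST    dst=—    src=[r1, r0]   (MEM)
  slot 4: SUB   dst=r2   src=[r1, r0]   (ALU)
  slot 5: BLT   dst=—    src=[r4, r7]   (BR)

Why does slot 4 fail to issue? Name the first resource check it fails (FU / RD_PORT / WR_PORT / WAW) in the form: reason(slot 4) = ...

(0) want 1×MEM +2rd +0wr — yes → AL1|MU2|ME0|BR1|rd5|wr3
(1) want 1×MUL +2rd +1wr — yes → AL1|MU1|ME0|BR1|rd3|wr2
(2) want 1×MUL +2rd +1wr — yes → AL1|MU0|ME0|BR1|rd1|wr1
(3) want 1×MEM +2rd +0wr — FU → AL1|MU0|ME0|BR1|rd1|wr1
(4) want 1×ALU +2rd +1wr — RD_PORT → AL1|MU0|ME0|BR1|rd1|wr1
(5) want 1×BR +2rd +0wr — RD_PORT → AL1|MU0|ME0|BR1|rd1|wr1

reason(slot 4) = RD_PORT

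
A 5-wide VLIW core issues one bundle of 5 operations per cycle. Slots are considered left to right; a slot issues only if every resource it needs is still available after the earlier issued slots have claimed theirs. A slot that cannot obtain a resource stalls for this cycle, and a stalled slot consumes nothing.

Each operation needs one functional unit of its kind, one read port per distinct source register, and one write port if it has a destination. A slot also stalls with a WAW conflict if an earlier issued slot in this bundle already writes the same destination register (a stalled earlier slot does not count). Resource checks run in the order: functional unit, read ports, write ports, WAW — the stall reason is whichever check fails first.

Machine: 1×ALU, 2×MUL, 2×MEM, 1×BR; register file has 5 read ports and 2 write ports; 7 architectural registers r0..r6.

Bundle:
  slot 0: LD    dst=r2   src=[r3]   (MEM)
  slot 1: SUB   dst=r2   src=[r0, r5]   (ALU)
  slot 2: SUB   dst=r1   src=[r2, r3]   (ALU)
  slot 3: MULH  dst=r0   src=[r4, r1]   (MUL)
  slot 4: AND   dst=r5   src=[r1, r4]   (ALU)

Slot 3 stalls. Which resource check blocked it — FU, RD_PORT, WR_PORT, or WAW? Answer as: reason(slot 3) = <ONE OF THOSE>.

reason(slot 3) = WR_PORT

[0] MEM needs rd=1 wr=1: ok; after: ALU=1 MUL=2 MEM=1 BR=1, R=4, W=1
[1] ALU needs rd=2 wr=1: WAW; after: ALU=1 MUL=2 MEM=1 BR=1, R=4, W=1
[2] ALU needs rd=2 wr=1: ok; after: ALU=0 MUL=2 MEM=1 BR=1, R=2, W=0
[3] MUL needs rd=2 wr=1: WR_PORT; after: ALU=0 MUL=2 MEM=1 BR=1, R=2, W=0
[4] ALU needs rd=2 wr=1: FU; after: ALU=0 MUL=2 MEM=1 BR=1, R=2, W=0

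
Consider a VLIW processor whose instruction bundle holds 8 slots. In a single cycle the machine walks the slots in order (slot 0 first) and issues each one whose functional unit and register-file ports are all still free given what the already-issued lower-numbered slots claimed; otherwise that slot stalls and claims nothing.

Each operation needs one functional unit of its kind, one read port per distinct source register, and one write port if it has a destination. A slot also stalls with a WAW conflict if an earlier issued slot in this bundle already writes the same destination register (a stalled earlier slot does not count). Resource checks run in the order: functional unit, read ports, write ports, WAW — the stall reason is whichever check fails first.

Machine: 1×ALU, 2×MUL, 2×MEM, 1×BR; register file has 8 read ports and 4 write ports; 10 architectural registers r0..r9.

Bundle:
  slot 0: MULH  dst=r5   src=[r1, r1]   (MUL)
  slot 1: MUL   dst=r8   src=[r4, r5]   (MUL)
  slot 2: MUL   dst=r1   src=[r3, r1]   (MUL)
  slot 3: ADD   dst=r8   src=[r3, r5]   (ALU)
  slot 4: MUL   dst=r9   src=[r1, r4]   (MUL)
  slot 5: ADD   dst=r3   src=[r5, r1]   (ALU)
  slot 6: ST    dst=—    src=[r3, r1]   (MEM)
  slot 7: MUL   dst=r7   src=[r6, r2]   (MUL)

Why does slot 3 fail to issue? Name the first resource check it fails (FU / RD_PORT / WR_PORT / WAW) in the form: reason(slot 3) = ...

reason(slot 3) = WAW

#0 MUL src=r1,r1 dispatched  <A:1 Mu:1 Ld:2 B:1 rd:7 wr:3>
#1 MUL src=r4,r5 dispatched  <A:1 Mu:0 Ld:2 B:1 rd:5 wr:2>
#2 MUL src=r3,r1 held:FU  <A:1 Mu:0 Ld:2 B:1 rd:5 wr:2>
#3 ALU src=r3,r5 held:WAW  <A:1 Mu:0 Ld:2 B:1 rd:5 wr:2>
#4 MUL src=r1,r4 held:FU  <A:1 Mu:0 Ld:2 B:1 rd:5 wr:2>
#5 ALU src=r5,r1 dispatched  <A:0 Mu:0 Ld:2 B:1 rd:3 wr:1>
#6 MEM src=r3,r1 dispatched  <A:0 Mu:0 Ld:1 B:1 rd:1 wr:1>
#7 MUL src=r6,r2 held:FU  <A:0 Mu:0 Ld:1 B:1 rd:1 wr:1>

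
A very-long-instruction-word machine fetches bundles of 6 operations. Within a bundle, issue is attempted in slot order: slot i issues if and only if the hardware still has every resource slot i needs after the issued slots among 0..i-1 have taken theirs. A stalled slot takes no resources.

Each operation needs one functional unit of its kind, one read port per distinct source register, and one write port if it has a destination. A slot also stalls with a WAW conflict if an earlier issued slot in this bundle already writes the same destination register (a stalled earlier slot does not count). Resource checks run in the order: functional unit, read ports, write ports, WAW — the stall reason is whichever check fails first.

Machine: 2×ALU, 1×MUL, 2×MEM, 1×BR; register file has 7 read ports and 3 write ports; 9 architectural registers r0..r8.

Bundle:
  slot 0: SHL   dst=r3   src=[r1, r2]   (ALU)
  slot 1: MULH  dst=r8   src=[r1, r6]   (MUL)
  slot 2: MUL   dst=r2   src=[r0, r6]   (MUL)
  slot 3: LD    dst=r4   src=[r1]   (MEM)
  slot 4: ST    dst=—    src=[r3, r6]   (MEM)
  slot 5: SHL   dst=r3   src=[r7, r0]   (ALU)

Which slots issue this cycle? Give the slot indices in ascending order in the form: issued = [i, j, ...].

issued = [0, 1, 3, 4]

  0. ALU→r3 ⇒ go  {1A/1Mu/2Ld/1B | 5r 2w}
  1. MUL→r8 ⇒ go  {1A/0Mu/2Ld/1B | 3r 1w}
  2. MUL→r2 ⇒ no(FU)  {1A/0Mu/2Ld/1B | 3r 1w}
  3. MEM→r4 ⇒ go  {1A/0Mu/1Ld/1B | 2r 0w}
  4. MEM ⇒ go  {1A/0Mu/0Ld/1B | 0r 0w}
  5. ALU→r3 ⇒ no(RD_PORT)  {1A/0Mu/0Ld/1B | 0r 0w}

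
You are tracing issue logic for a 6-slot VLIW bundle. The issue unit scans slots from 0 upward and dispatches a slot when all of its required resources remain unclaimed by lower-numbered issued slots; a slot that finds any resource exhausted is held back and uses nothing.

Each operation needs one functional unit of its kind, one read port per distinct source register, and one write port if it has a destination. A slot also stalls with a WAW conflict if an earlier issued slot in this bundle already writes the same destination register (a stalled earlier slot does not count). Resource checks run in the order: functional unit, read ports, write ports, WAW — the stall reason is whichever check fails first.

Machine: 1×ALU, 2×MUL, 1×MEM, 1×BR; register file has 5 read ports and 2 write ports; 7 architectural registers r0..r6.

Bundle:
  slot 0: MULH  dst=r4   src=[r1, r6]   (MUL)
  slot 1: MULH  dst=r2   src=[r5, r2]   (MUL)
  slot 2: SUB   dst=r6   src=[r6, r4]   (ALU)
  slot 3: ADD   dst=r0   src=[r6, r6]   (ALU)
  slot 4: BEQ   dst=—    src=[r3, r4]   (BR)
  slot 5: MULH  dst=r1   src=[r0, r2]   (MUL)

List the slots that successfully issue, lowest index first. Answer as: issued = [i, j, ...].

issued = [0, 1]

slot 0 (MUL): ISSUE — free A1,Mu1,Ld1,B1 rp3 wp1
slot 1 (MUL): ISSUE — free A1,Mu0,Ld1,B1 rp1 wp0
slot 2 (ALU): stall RD_PORT — free A1,Mu0,Ld1,B1 rp1 wp0
slot 3 (ALU): stall WR_PORT — free A1,Mu0,Ld1,B1 rp1 wp0
slot 4 (BR): stall RD_PORT — free A1,Mu0,Ld1,B1 rp1 wp0
slot 5 (MUL): stall FU — free A1,Mu0,Ld1,B1 rp1 wp0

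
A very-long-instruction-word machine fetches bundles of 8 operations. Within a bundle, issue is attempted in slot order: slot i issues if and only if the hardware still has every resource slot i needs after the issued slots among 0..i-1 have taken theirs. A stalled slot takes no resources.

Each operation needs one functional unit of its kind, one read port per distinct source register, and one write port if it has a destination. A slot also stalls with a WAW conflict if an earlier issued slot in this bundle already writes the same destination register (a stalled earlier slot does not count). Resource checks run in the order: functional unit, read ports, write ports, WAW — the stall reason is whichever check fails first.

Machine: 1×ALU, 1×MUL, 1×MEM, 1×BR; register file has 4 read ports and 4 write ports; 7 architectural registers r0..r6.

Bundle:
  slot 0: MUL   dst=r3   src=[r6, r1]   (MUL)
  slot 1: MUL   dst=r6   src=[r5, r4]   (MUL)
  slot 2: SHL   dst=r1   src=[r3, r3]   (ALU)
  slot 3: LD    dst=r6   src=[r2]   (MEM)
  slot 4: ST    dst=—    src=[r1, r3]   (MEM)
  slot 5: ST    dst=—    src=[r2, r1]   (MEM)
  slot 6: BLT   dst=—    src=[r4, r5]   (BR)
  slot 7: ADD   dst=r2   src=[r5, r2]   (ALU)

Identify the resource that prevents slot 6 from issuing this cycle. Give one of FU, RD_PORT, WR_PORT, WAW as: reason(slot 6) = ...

  0. MUL→r3 ⇒ go  {1A/0Mu/1Ld/1B | 2r 3w}
  1. MUL→r6 ⇒ no(FU)  {1A/0Mu/1Ld/1B | 2r 3w}
  2. ALU→r1 ⇒ go  {0A/0Mu/1Ld/1B | 1r 2w}
  3. MEM→r6 ⇒ go  {0A/0Mu/0Ld/1B | 0r 1w}
  4. MEM ⇒ no(FU)  {0A/0Mu/0Ld/1B | 0r 1w}
  5. MEM ⇒ no(FU)  {0A/0Mu/0Ld/1B | 0r 1w}
  6. BR ⇒ no(RD_PORT)  {0A/0Mu/0Ld/1B | 0r 1w}
  7. ALU→r2 ⇒ no(FU)  {0A/0Mu/0Ld/1B | 0r 1w}

reason(slot 6) = RD_PORT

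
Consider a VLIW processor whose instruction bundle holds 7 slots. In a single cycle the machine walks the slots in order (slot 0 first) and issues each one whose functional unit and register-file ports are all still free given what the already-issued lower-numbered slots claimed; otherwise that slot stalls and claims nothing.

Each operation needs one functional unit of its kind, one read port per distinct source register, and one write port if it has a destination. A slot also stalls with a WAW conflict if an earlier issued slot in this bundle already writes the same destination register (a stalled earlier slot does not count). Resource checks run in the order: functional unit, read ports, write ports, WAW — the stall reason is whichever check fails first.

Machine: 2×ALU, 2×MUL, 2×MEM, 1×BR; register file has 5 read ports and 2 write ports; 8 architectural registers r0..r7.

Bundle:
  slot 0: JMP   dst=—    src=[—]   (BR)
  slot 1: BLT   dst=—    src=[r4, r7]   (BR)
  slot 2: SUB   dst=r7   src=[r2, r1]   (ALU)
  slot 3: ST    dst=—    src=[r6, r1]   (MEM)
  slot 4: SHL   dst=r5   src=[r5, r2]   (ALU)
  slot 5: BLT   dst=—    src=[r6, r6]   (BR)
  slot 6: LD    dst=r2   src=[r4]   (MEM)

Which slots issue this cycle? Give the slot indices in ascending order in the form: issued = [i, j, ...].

[0] BR needs rd=0 wr=0: ok; after: ALU=2 MUL=2 MEM=2 BR=0, R=5, W=2
[1] BR needs rd=2 wr=0: FU; after: ALU=2 MUL=2 MEM=2 BR=0, R=5, W=2
[2] ALU needs rd=2 wr=1: ok; after: ALU=1 MUL=2 MEM=2 BR=0, R=3, W=1
[3] MEM needs rd=2 wr=0: ok; after: ALU=1 MUL=2 MEM=1 BR=0, R=1, W=1
[4] ALU needs rd=2 wr=1: RD_PORT; after: ALU=1 MUL=2 MEM=1 BR=0, R=1, W=1
[5] BR needs rd=1 wr=0: FU; after: ALU=1 MUL=2 MEM=1 BR=0, R=1, W=1
[6] MEM needs rd=1 wr=1: ok; after: ALU=1 MUL=2 MEM=0 BR=0, R=0, W=0

issued = [0, 2, 3, 6]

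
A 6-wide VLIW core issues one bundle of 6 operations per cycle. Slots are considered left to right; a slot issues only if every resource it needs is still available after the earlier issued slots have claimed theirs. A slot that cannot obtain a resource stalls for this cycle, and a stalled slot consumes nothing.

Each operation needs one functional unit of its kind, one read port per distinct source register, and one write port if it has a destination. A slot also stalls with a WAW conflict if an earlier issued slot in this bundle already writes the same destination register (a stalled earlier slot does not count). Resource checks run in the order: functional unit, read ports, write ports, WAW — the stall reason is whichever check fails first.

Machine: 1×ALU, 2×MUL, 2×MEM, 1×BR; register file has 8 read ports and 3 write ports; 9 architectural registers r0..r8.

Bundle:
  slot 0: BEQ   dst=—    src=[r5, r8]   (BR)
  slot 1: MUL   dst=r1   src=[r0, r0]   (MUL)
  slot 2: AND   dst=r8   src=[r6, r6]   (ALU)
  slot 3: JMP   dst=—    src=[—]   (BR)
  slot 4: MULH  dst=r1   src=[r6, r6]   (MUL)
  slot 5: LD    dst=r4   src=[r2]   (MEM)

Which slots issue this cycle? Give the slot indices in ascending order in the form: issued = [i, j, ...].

issued = [0, 1, 2, 5]

slot 0 (BR): ISSUE — free A1,Mu2,Ld2,B0 rp6 wp3
slot 1 (MUL): ISSUE — free A1,Mu1,Ld2,B0 rp5 wp2
slot 2 (ALU): ISSUE — free A0,Mu1,Ld2,B0 rp4 wp1
slot 3 (BR): stall FU — free A0,Mu1,Ld2,B0 rp4 wp1
slot 4 (MUL): stall WAW — free A0,Mu1,Ld2,B0 rp4 wp1
slot 5 (MEM): ISSUE — free A0,Mu1,Ld1,B0 rp3 wp0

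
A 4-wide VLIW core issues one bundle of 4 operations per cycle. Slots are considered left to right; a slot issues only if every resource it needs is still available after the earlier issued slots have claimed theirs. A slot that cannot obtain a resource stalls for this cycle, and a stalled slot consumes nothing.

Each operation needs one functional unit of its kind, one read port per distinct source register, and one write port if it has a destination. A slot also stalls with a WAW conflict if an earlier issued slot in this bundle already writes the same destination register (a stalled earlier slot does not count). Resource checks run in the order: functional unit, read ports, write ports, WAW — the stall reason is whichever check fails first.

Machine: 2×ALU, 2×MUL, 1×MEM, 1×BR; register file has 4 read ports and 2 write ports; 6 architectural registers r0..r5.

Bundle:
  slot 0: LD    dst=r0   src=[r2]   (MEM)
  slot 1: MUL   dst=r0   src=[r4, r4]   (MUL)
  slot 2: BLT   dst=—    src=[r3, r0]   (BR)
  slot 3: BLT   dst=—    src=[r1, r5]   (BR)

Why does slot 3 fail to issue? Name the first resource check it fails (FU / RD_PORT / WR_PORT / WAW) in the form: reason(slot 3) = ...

slot 0 (MEM): ISSUE — free A2,Mu2,Ld0,B1 rp3 wp1
slot 1 (MUL): stall WAW — free A2,Mu2,Ld0,B1 rp3 wp1
slot 2 (BR): ISSUE — free A2,Mu2,Ld0,B0 rp1 wp1
slot 3 (BR): stall FU — free A2,Mu2,Ld0,B0 rp1 wp1

reason(slot 3) = FU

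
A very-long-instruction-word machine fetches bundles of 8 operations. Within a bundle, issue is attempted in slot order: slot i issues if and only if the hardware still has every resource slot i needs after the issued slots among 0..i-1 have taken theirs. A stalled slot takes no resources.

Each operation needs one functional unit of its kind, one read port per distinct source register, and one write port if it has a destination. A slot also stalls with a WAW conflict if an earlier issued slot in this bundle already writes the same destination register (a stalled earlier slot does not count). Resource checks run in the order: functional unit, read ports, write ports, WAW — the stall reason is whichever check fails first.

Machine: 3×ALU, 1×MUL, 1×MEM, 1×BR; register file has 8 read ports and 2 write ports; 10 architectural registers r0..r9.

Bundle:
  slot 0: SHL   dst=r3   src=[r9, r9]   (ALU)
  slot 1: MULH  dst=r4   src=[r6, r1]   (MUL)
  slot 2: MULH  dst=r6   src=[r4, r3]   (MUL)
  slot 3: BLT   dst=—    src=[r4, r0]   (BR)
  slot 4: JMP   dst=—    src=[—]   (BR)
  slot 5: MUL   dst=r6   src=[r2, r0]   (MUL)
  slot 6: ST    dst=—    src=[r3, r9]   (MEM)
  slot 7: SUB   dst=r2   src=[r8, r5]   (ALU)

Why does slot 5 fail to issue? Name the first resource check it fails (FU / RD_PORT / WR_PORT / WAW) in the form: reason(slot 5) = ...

reason(slot 5) = FU

  0. ALU→r3 ⇒ go  {2A/1Mu/1Ld/1B | 7r 1w}
  1. MUL→r4 ⇒ go  {2A/0Mu/1Ld/1B | 5r 0w}
  2. MUL→r6 ⇒ no(FU)  {2A/0Mu/1Ld/1B | 5r 0w}
  3. BR ⇒ go  {2A/0Mu/1Ld/0B | 3r 0w}
  4. BR ⇒ no(FU)  {2A/0Mu/1Ld/0B | 3r 0w}
  5. MUL→r6 ⇒ no(FU)  {2A/0Mu/1Ld/0B | 3r 0w}
  6. MEM ⇒ go  {2A/0Mu/0Ld/0B | 1r 0w}
  7. ALU→r2 ⇒ no(RD_PORT)  {2A/0Mu/0Ld/0B | 1r 0w}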